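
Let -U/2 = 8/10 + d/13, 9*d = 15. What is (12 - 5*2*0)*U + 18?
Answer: -278/65 ≈ -4.2769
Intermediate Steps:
d = 5/3 (d = (1/9)*15 = 5/3 ≈ 1.6667)
U = -362/195 (U = -2*(8/10 + (5/3)/13) = -2*(8*(1/10) + (5/3)*(1/13)) = -2*(4/5 + 5/39) = -2*181/195 = -362/195 ≈ -1.8564)
(12 - 5*2*0)*U + 18 = (12 - 5*2*0)*(-362/195) + 18 = (12 - 10*0)*(-362/195) + 18 = (12 - 1*0)*(-362/195) + 18 = (12 + 0)*(-362/195) + 18 = 12*(-362/195) + 18 = -1448/65 + 18 = -278/65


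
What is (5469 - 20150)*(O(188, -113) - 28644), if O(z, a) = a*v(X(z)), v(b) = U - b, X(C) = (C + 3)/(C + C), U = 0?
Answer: 157799624041/376 ≈ 4.1968e+8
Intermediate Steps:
X(C) = (3 + C)/(2*C) (X(C) = (3 + C)/((2*C)) = (3 + C)*(1/(2*C)) = (3 + C)/(2*C))
v(b) = -b (v(b) = 0 - b = -b)
O(z, a) = -a*(3 + z)/(2*z) (O(z, a) = a*(-(3 + z)/(2*z)) = -a*(3 + z)/(2*z))
(5469 - 20150)*(O(188, -113) - 28644) = (5469 - 20150)*(-½*(-113)*(3 + 188)/188 - 28644) = -14681*(-½*(-113)*1/188*191 - 28644) = -14681*(21583/376 - 28644) = -14681*(-10748561/376) = 157799624041/376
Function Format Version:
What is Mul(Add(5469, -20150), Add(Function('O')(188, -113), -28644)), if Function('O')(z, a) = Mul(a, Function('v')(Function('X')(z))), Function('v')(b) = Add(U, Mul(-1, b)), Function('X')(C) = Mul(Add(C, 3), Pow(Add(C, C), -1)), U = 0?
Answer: Rational(157799624041, 376) ≈ 4.1968e+8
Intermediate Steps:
Function('X')(C) = Mul(Rational(1, 2), Pow(C, -1), Add(3, C)) (Function('X')(C) = Mul(Add(3, C), Pow(Mul(2, C), -1)) = Mul(Add(3, C), Mul(Rational(1, 2), Pow(C, -1))) = Mul(Rational(1, 2), Pow(C, -1), Add(3, C)))
Function('v')(b) = Mul(-1, b) (Function('v')(b) = Add(0, Mul(-1, b)) = Mul(-1, b))
Function('O')(z, a) = Mul(Rational(-1, 2), a, Pow(z, -1), Add(3, z)) (Function('O')(z, a) = Mul(a, Mul(-1, Mul(Rational(1, 2), Pow(z, -1), Add(3, z)))) = Mul(a, Mul(Rational(-1, 2), Pow(z, -1), Add(3, z))) = Mul(Rational(-1, 2), a, Pow(z, -1), Add(3, z)))
Mul(Add(5469, -20150), Add(Function('O')(188, -113), -28644)) = Mul(Add(5469, -20150), Add(Mul(Rational(-1, 2), -113, Pow(188, -1), Add(3, 188)), -28644)) = Mul(-14681, Add(Mul(Rational(-1, 2), -113, Rational(1, 188), 191), -28644)) = Mul(-14681, Add(Rational(21583, 376), -28644)) = Mul(-14681, Rational(-10748561, 376)) = Rational(157799624041, 376)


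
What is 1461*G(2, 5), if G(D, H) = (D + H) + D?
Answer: 13149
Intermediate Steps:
G(D, H) = H + 2*D
1461*G(2, 5) = 1461*(5 + 2*2) = 1461*(5 + 4) = 1461*9 = 13149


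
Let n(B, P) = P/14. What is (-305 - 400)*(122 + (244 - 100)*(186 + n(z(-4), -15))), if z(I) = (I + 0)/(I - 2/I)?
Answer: -132019710/7 ≈ -1.8860e+7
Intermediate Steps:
z(I) = I/(I - 2/I)
n(B, P) = P/14 (n(B, P) = P*(1/14) = P/14)
(-305 - 400)*(122 + (244 - 100)*(186 + n(z(-4), -15))) = (-305 - 400)*(122 + (244 - 100)*(186 + (1/14)*(-15))) = -705*(122 + 144*(186 - 15/14)) = -705*(122 + 144*(2589/14)) = -705*(122 + 186408/7) = -705*187262/7 = -132019710/7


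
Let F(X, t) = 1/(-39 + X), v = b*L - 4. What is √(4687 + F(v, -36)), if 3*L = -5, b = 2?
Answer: √90557110/139 ≈ 68.462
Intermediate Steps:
L = -5/3 (L = (⅓)*(-5) = -5/3 ≈ -1.6667)
v = -22/3 (v = 2*(-5/3) - 4 = -10/3 - 4 = -22/3 ≈ -7.3333)
√(4687 + F(v, -36)) = √(4687 + 1/(-39 - 22/3)) = √(4687 + 1/(-139/3)) = √(4687 - 3/139) = √(651490/139) = √90557110/139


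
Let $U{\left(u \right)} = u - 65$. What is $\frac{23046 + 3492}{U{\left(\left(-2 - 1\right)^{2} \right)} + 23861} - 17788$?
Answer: $- \frac{141138934}{7935} \approx -17787.0$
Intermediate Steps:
$U{\left(u \right)} = -65 + u$ ($U{\left(u \right)} = u - 65 = -65 + u$)
$\frac{23046 + 3492}{U{\left(\left(-2 - 1\right)^{2} \right)} + 23861} - 17788 = \frac{23046 + 3492}{\left(-65 + \left(-2 - 1\right)^{2}\right) + 23861} - 17788 = \frac{26538}{\left(-65 + \left(-3\right)^{2}\right) + 23861} - 17788 = \frac{26538}{\left(-65 + 9\right) + 23861} - 17788 = \frac{26538}{-56 + 23861} - 17788 = \frac{26538}{23805} - 17788 = 26538 \cdot \frac{1}{23805} - 17788 = \frac{8846}{7935} - 17788 = - \frac{141138934}{7935}$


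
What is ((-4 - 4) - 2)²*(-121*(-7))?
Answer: 84700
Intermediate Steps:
((-4 - 4) - 2)²*(-121*(-7)) = (-8 - 2)²*847 = (-10)²*847 = 100*847 = 84700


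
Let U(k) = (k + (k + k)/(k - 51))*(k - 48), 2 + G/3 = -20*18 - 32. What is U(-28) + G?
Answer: 70478/79 ≈ 892.13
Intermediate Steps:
G = -1182 (G = -6 + 3*(-20*18 - 32) = -6 + 3*(-360 - 32) = -6 + 3*(-392) = -6 - 1176 = -1182)
U(k) = (-48 + k)*(k + 2*k/(-51 + k)) (U(k) = (k + (2*k)/(-51 + k))*(-48 + k) = (k + 2*k/(-51 + k))*(-48 + k) = (-48 + k)*(k + 2*k/(-51 + k)))
U(-28) + G = -28*(2352 + (-28)**2 - 97*(-28))/(-51 - 28) - 1182 = -28*(2352 + 784 + 2716)/(-79) - 1182 = -28*(-1/79)*5852 - 1182 = 163856/79 - 1182 = 70478/79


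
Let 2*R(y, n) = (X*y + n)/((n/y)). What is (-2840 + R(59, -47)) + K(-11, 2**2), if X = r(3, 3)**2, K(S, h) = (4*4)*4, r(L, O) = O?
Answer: -144750/47 ≈ -3079.8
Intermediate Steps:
K(S, h) = 64 (K(S, h) = 16*4 = 64)
X = 9 (X = 3**2 = 9)
R(y, n) = y*(n + 9*y)/(2*n) (R(y, n) = ((9*y + n)/((n/y)))/2 = ((n + 9*y)*(y/n))/2 = (y*(n + 9*y)/n)/2 = y*(n + 9*y)/(2*n))
(-2840 + R(59, -47)) + K(-11, 2**2) = (-2840 + (1/2)*59*(-47 + 9*59)/(-47)) + 64 = (-2840 + (1/2)*59*(-1/47)*(-47 + 531)) + 64 = (-2840 + (1/2)*59*(-1/47)*484) + 64 = (-2840 - 14278/47) + 64 = -147758/47 + 64 = -144750/47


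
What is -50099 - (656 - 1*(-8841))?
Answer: -59596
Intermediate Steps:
-50099 - (656 - 1*(-8841)) = -50099 - (656 + 8841) = -50099 - 1*9497 = -50099 - 9497 = -59596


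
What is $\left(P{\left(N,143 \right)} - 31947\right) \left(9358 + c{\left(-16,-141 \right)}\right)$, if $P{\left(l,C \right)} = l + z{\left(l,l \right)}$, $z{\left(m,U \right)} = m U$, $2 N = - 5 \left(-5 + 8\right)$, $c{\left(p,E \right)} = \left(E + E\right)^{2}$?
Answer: $- \frac{5670360513}{2} \approx -2.8352 \cdot 10^{9}$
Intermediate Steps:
$c{\left(p,E \right)} = 4 E^{2}$ ($c{\left(p,E \right)} = \left(2 E\right)^{2} = 4 E^{2}$)
$N = - \frac{15}{2}$ ($N = \frac{\left(-5\right) \left(-5 + 8\right)}{2} = \frac{\left(-5\right) 3}{2} = \frac{1}{2} \left(-15\right) = - \frac{15}{2} \approx -7.5$)
$z{\left(m,U \right)} = U m$
$P{\left(l,C \right)} = l + l^{2}$ ($P{\left(l,C \right)} = l + l l = l + l^{2}$)
$\left(P{\left(N,143 \right)} - 31947\right) \left(9358 + c{\left(-16,-141 \right)}\right) = \left(- \frac{15 \left(1 - \frac{15}{2}\right)}{2} - 31947\right) \left(9358 + 4 \left(-141\right)^{2}\right) = \left(\left(- \frac{15}{2}\right) \left(- \frac{13}{2}\right) - 31947\right) \left(9358 + 4 \cdot 19881\right) = \left(\frac{195}{4} - 31947\right) \left(9358 + 79524\right) = \left(- \frac{127593}{4}\right) 88882 = - \frac{5670360513}{2}$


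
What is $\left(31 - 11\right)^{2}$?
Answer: $400$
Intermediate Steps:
$\left(31 - 11\right)^{2} = 20^{2} = 400$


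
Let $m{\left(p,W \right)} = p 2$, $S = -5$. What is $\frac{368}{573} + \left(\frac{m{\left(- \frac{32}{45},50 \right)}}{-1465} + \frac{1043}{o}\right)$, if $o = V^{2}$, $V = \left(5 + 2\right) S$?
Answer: $\frac{131739551}{88141725} \approx 1.4946$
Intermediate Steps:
$m{\left(p,W \right)} = 2 p$
$V = -35$ ($V = \left(5 + 2\right) \left(-5\right) = 7 \left(-5\right) = -35$)
$o = 1225$ ($o = \left(-35\right)^{2} = 1225$)
$\frac{368}{573} + \left(\frac{m{\left(- \frac{32}{45},50 \right)}}{-1465} + \frac{1043}{o}\right) = \frac{368}{573} + \left(\frac{2 \left(- \frac{32}{45}\right)}{-1465} + \frac{1043}{1225}\right) = 368 \cdot \frac{1}{573} + \left(2 \left(\left(-32\right) \frac{1}{45}\right) \left(- \frac{1}{1465}\right) + 1043 \cdot \frac{1}{1225}\right) = \frac{368}{573} + \left(2 \left(- \frac{32}{45}\right) \left(- \frac{1}{1465}\right) + \frac{149}{175}\right) = \frac{368}{573} + \left(\left(- \frac{64}{45}\right) \left(- \frac{1}{1465}\right) + \frac{149}{175}\right) = \frac{368}{573} + \left(\frac{64}{65925} + \frac{149}{175}\right) = \frac{368}{573} + \frac{393361}{461475} = \frac{131739551}{88141725}$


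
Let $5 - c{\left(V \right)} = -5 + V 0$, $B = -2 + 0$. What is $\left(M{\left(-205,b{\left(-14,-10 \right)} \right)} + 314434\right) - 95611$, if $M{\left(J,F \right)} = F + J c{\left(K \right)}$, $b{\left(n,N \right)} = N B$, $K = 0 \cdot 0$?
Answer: $216793$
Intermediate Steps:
$K = 0$
$B = -2$
$c{\left(V \right)} = 10$ ($c{\left(V \right)} = 5 - \left(-5 + V 0\right) = 5 - \left(-5 + 0\right) = 5 - -5 = 5 + 5 = 10$)
$b{\left(n,N \right)} = - 2 N$ ($b{\left(n,N \right)} = N \left(-2\right) = - 2 N$)
$M{\left(J,F \right)} = F + 10 J$ ($M{\left(J,F \right)} = F + J 10 = F + 10 J$)
$\left(M{\left(-205,b{\left(-14,-10 \right)} \right)} + 314434\right) - 95611 = \left(\left(\left(-2\right) \left(-10\right) + 10 \left(-205\right)\right) + 314434\right) - 95611 = \left(\left(20 - 2050\right) + 314434\right) - 95611 = \left(-2030 + 314434\right) - 95611 = 312404 - 95611 = 216793$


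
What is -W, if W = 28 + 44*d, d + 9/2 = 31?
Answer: -1194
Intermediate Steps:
d = 53/2 (d = -9/2 + 31 = 53/2 ≈ 26.500)
W = 1194 (W = 28 + 44*(53/2) = 28 + 1166 = 1194)
-W = -1*1194 = -1194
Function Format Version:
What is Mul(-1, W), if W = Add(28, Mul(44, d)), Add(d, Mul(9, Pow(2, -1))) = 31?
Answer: -1194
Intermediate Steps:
d = Rational(53, 2) (d = Add(Rational(-9, 2), 31) = Rational(53, 2) ≈ 26.500)
W = 1194 (W = Add(28, Mul(44, Rational(53, 2))) = Add(28, 1166) = 1194)
Mul(-1, W) = Mul(-1, 1194) = -1194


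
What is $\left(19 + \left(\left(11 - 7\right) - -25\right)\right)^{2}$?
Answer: $2304$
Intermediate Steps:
$\left(19 + \left(\left(11 - 7\right) - -25\right)\right)^{2} = \left(19 + \left(4 + 25\right)\right)^{2} = \left(19 + 29\right)^{2} = 48^{2} = 2304$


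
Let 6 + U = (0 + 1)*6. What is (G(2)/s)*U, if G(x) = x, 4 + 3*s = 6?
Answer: 0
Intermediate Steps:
s = ⅔ (s = -4/3 + (⅓)*6 = -4/3 + 2 = ⅔ ≈ 0.66667)
U = 0 (U = -6 + (0 + 1)*6 = -6 + 1*6 = -6 + 6 = 0)
(G(2)/s)*U = (2/(⅔))*0 = (2*(3/2))*0 = 3*0 = 0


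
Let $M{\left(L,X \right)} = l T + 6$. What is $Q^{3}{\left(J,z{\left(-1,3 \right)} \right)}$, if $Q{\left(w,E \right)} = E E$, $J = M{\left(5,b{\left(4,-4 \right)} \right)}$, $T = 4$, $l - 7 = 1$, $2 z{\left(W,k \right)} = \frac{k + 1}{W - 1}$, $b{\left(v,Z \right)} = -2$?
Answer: $1$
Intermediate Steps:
$z{\left(W,k \right)} = \frac{1 + k}{2 \left(-1 + W\right)}$ ($z{\left(W,k \right)} = \frac{\left(k + 1\right) \frac{1}{W - 1}}{2} = \frac{\left(1 + k\right) \frac{1}{-1 + W}}{2} = \frac{\frac{1}{-1 + W} \left(1 + k\right)}{2} = \frac{1 + k}{2 \left(-1 + W\right)}$)
$l = 8$ ($l = 7 + 1 = 8$)
$M{\left(L,X \right)} = 38$ ($M{\left(L,X \right)} = 8 \cdot 4 + 6 = 32 + 6 = 38$)
$J = 38$
$Q{\left(w,E \right)} = E^{2}$
$Q^{3}{\left(J,z{\left(-1,3 \right)} \right)} = \left(\left(\frac{1 + 3}{2 \left(-1 - 1\right)}\right)^{2}\right)^{3} = \left(\left(\frac{1}{2} \frac{1}{-2} \cdot 4\right)^{2}\right)^{3} = \left(\left(\frac{1}{2} \left(- \frac{1}{2}\right) 4\right)^{2}\right)^{3} = \left(\left(-1\right)^{2}\right)^{3} = 1^{3} = 1$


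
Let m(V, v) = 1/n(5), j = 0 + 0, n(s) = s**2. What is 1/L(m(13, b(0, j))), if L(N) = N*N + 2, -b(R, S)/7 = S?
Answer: 625/1251 ≈ 0.49960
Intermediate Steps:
j = 0
b(R, S) = -7*S
m(V, v) = 1/25 (m(V, v) = 1/(5**2) = 1/25)
L(N) = 2 + N**2 (L(N) = N**2 + 2 = 2 + N**2)
1/L(m(13, b(0, j))) = 1/(2 + (1/25)**2) = 1/(2 + 1/625) = 1/(1251/625) = 625/1251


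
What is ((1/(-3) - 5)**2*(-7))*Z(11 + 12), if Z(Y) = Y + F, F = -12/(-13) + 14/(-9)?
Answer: -4689664/1053 ≈ -4453.6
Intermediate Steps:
F = -74/117 (F = -12*(-1/13) + 14*(-1/9) = 12/13 - 14/9 = -74/117 ≈ -0.63248)
Z(Y) = -74/117 + Y (Z(Y) = Y - 74/117 = -74/117 + Y)
((1/(-3) - 5)**2*(-7))*Z(11 + 12) = ((1/(-3) - 5)**2*(-7))*(-74/117 + (11 + 12)) = ((-1/3 - 5)**2*(-7))*(-74/117 + 23) = ((-16/3)**2*(-7))*(2617/117) = ((256/9)*(-7))*(2617/117) = -1792/9*2617/117 = -4689664/1053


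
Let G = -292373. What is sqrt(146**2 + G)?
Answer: I*sqrt(271057) ≈ 520.63*I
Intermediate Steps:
sqrt(146**2 + G) = sqrt(146**2 - 292373) = sqrt(21316 - 292373) = sqrt(-271057) = I*sqrt(271057)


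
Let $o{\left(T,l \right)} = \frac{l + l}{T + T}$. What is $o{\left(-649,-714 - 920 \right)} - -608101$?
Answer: $\frac{394659183}{649} \approx 6.081 \cdot 10^{5}$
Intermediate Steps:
$o{\left(T,l \right)} = \frac{l}{T}$ ($o{\left(T,l \right)} = \frac{2 l}{2 T} = 2 l \frac{1}{2 T} = \frac{l}{T}$)
$o{\left(-649,-714 - 920 \right)} - -608101 = \frac{-714 - 920}{-649} - -608101 = \left(-714 - 920\right) \left(- \frac{1}{649}\right) + 608101 = \left(-1634\right) \left(- \frac{1}{649}\right) + 608101 = \frac{1634}{649} + 608101 = \frac{394659183}{649}$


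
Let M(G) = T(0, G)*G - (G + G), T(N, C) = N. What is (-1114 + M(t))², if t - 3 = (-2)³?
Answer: 1218816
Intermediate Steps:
t = -5 (t = 3 + (-2)³ = 3 - 8 = -5)
M(G) = -2*G (M(G) = 0*G - (G + G) = 0 - 2*G = -2*G)
(-1114 + M(t))² = (-1114 - 2*(-5))² = (-1114 + 10)² = (-1104)² = 1218816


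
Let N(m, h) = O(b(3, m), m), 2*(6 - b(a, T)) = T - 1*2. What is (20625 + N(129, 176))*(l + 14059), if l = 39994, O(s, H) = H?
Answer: 1121815962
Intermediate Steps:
b(a, T) = 7 - T/2 (b(a, T) = 6 - (T - 1*2)/2 = 6 - (T - 2)/2 = 6 - (-2 + T)/2 = 6 + (1 - T/2) = 7 - T/2)
N(m, h) = m
(20625 + N(129, 176))*(l + 14059) = (20625 + 129)*(39994 + 14059) = 20754*54053 = 1121815962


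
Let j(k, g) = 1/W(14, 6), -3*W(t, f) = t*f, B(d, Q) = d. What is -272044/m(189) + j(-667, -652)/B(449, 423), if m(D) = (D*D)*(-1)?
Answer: 488585921/64154916 ≈ 7.6157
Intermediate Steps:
W(t, f) = -f*t/3 (W(t, f) = -t*f/3 = -f*t/3)
j(k, g) = -1/28 (j(k, g) = 1/(-⅓*6*14) = 1/(-28) = -1/28)
m(D) = -D² (m(D) = D²*(-1) = -D²)
-272044/m(189) + j(-667, -652)/B(449, 423) = -272044/((-1*189²)) - 1/28/449 = -272044/((-1*35721)) - 1/28*1/449 = -272044/(-35721) - 1/12572 = -272044*(-1/35721) - 1/12572 = 272044/35721 - 1/12572 = 488585921/64154916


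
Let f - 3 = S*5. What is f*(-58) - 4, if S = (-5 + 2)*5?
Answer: 4172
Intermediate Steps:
S = -15 (S = -3*5 = -15)
f = -72 (f = 3 - 15*5 = 3 - 75 = -72)
f*(-58) - 4 = -72*(-58) - 4 = 4176 - 4 = 4172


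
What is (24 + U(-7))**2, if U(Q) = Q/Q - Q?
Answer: 1024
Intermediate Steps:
U(Q) = 1 - Q
(24 + U(-7))**2 = (24 + (1 - 1*(-7)))**2 = (24 + (1 + 7))**2 = (24 + 8)**2 = 32**2 = 1024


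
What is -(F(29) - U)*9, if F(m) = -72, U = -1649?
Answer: -14193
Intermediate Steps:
-(F(29) - U)*9 = -(-72 - 1*(-1649))*9 = -(-72 + 1649)*9 = -1577*9 = -1*14193 = -14193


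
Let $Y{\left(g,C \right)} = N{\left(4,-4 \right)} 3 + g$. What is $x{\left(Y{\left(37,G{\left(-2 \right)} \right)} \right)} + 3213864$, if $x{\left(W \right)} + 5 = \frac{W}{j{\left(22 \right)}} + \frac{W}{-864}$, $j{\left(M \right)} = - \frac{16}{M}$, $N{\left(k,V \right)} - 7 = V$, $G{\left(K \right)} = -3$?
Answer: $\frac{1388359741}{432} \approx 3.2138 \cdot 10^{6}$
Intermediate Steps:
$N{\left(k,V \right)} = 7 + V$
$Y{\left(g,C \right)} = 9 + g$ ($Y{\left(g,C \right)} = \left(7 - 4\right) 3 + g = 3 \cdot 3 + g = 9 + g$)
$x{\left(W \right)} = -5 - \frac{1189 W}{864}$ ($x{\left(W \right)} = -5 + \left(\frac{W}{\left(-16\right) \frac{1}{22}} + \frac{W}{-864}\right) = -5 + \left(\frac{W}{\left(-16\right) \frac{1}{22}} + W \left(- \frac{1}{864}\right)\right) = -5 + \left(\frac{W}{- \frac{8}{11}} - \frac{W}{864}\right) = -5 + \left(W \left(- \frac{11}{8}\right) - \frac{W}{864}\right) = -5 - \frac{1189 W}{864}$)
$x{\left(Y{\left(37,G{\left(-2 \right)} \right)} \right)} + 3213864 = \left(-5 - \frac{1189 \left(9 + 37\right)}{864}\right) + 3213864 = \left(-5 - \frac{27347}{432}\right) + 3213864 = - \frac{29507}{432} + 3213864 = \frac{1388359741}{432}$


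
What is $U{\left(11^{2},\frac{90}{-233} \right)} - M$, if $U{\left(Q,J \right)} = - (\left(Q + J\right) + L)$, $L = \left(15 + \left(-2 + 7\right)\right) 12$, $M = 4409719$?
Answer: $- \frac{1027548550}{233} \approx -4.4101 \cdot 10^{6}$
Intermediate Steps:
$L = 240$ ($L = \left(15 + 5\right) 12 = 20 \cdot 12 = 240$)
$U{\left(Q,J \right)} = -240 - J - Q$ ($U{\left(Q,J \right)} = - (\left(Q + J\right) + 240) = - (\left(J + Q\right) + 240) = - (240 + J + Q) = -240 - J - Q$)
$U{\left(11^{2},\frac{90}{-233} \right)} - M = \left(-240 - \frac{90}{-233} - 11^{2}\right) - 4409719 = \left(-240 - 90 \left(- \frac{1}{233}\right) - 121\right) - 4409719 = \left(-240 - - \frac{90}{233} - 121\right) - 4409719 = \left(-240 + \frac{90}{233} - 121\right) - 4409719 = - \frac{84023}{233} - 4409719 = - \frac{1027548550}{233}$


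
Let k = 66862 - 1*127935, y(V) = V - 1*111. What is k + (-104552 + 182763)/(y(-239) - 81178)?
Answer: -4979237755/81528 ≈ -61074.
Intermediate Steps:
y(V) = -111 + V (y(V) = V - 111 = -111 + V)
k = -61073 (k = 66862 - 127935 = -61073)
k + (-104552 + 182763)/(y(-239) - 81178) = -61073 + (-104552 + 182763)/((-111 - 239) - 81178) = -61073 + 78211/(-350 - 81178) = -61073 + 78211/(-81528) = -61073 + 78211*(-1/81528) = -61073 - 78211/81528 = -4979237755/81528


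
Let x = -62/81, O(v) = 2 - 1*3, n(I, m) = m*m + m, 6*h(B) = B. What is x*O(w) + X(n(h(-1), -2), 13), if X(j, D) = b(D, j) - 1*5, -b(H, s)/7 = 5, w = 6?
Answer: -3178/81 ≈ -39.235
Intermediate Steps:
h(B) = B/6
n(I, m) = m + m² (n(I, m) = m² + m = m + m²)
O(v) = -1 (O(v) = 2 - 3 = -1)
b(H, s) = -35 (b(H, s) = -7*5 = -35)
X(j, D) = -40 (X(j, D) = -35 - 1*5 = -35 - 5 = -40)
x = -62/81 (x = -62*1/81 = -62/81 ≈ -0.76543)
x*O(w) + X(n(h(-1), -2), 13) = -62/81*(-1) - 40 = 62/81 - 40 = -3178/81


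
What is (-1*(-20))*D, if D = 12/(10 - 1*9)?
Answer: 240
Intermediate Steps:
D = 12 (D = 12/(10 - 9) = 12/1 = 12*1 = 12)
(-1*(-20))*D = -1*(-20)*12 = 20*12 = 240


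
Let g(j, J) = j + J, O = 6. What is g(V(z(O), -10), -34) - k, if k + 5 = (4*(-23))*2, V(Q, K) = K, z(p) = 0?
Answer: 145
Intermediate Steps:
g(j, J) = J + j
k = -189 (k = -5 + (4*(-23))*2 = -5 - 92*2 = -5 - 184 = -189)
g(V(z(O), -10), -34) - k = (-34 - 10) - 1*(-189) = -44 + 189 = 145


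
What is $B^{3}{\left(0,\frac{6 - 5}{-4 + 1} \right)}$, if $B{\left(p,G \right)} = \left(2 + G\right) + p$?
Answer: $\frac{125}{27} \approx 4.6296$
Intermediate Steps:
$B{\left(p,G \right)} = 2 + G + p$
$B^{3}{\left(0,\frac{6 - 5}{-4 + 1} \right)} = \left(2 + \frac{6 - 5}{-4 + 1} + 0\right)^{3} = \left(2 + 1 \frac{1}{-3} + 0\right)^{3} = \left(2 + 1 \left(- \frac{1}{3}\right) + 0\right)^{3} = \left(2 - \frac{1}{3} + 0\right)^{3} = \left(\frac{5}{3}\right)^{3} = \frac{125}{27}$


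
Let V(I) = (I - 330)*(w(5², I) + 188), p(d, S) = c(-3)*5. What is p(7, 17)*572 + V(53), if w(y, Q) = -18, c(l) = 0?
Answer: -47090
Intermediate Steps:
p(d, S) = 0 (p(d, S) = 0*5 = 0)
V(I) = -56100 + 170*I (V(I) = (I - 330)*(-18 + 188) = (-330 + I)*170 = -56100 + 170*I)
p(7, 17)*572 + V(53) = 0*572 + (-56100 + 170*53) = 0 + (-56100 + 9010) = 0 - 47090 = -47090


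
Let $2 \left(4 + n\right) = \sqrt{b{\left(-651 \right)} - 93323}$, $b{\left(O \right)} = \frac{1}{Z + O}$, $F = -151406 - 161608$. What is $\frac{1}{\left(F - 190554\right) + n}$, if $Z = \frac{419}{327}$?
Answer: $- \frac{427951599904}{215504462894075349} - \frac{2 i \sqrt{4212451137295538}}{215504462894075349} \approx -1.9858 \cdot 10^{-6} - 6.0234 \cdot 10^{-10} i$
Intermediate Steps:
$Z = \frac{419}{327}$ ($Z = 419 \cdot \frac{1}{327} = \frac{419}{327} \approx 1.2813$)
$F = -313014$
$b{\left(O \right)} = \frac{1}{\frac{419}{327} + O}$
$n = -4 + \frac{i \sqrt{4212451137295538}}{424916}$ ($n = -4 + \frac{\sqrt{\frac{327}{419 + 327 \left(-651\right)} - 93323}}{2} = -4 + \frac{\sqrt{\frac{327}{419 - 212877} - 93323}}{2} = -4 + \frac{\sqrt{\frac{327}{-212458} - 93323}}{2} = -4 + \frac{\sqrt{327 \left(- \frac{1}{212458}\right) - 93323}}{2} = -4 + \frac{\sqrt{- \frac{327}{212458} - 93323}}{2} = -4 + \frac{\sqrt{- \frac{19827218261}{212458}}}{2} = -4 + \frac{\frac{1}{212458} i \sqrt{4212451137295538}}{2} = -4 + \frac{i \sqrt{4212451137295538}}{424916} \approx -4.0 + 152.74 i$)
$\frac{1}{\left(F - 190554\right) + n} = \frac{1}{\left(-313014 - 190554\right) - \left(4 - \frac{i \sqrt{4212451137295538}}{424916}\right)} = \frac{1}{-503568 - \left(4 - \frac{i \sqrt{4212451137295538}}{424916}\right)} = \frac{1}{-503572 + \frac{i \sqrt{4212451137295538}}{424916}}$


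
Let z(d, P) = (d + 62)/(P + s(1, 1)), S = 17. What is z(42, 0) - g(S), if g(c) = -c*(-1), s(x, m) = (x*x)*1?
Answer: 87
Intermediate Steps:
s(x, m) = x² (s(x, m) = x²*1 = x²)
g(c) = c
z(d, P) = (62 + d)/(1 + P) (z(d, P) = (d + 62)/(P + 1²) = (62 + d)/(P + 1) = (62 + d)/(1 + P))
z(42, 0) - g(S) = (62 + 42)/(1 + 0) - 1*17 = 104/1 - 17 = 1*104 - 17 = 104 - 17 = 87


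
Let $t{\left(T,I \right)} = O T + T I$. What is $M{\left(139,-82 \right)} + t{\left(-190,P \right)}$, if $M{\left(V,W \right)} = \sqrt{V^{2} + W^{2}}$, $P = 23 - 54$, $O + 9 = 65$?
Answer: $-4750 + \sqrt{26045} \approx -4588.6$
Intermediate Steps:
$O = 56$ ($O = -9 + 65 = 56$)
$P = -31$ ($P = 23 - 54 = -31$)
$t{\left(T,I \right)} = 56 T + I T$ ($t{\left(T,I \right)} = 56 T + T I = 56 T + I T$)
$M{\left(139,-82 \right)} + t{\left(-190,P \right)} = \sqrt{139^{2} + \left(-82\right)^{2}} - 190 \left(56 - 31\right) = \sqrt{19321 + 6724} - 4750 = \sqrt{26045} - 4750 = -4750 + \sqrt{26045}$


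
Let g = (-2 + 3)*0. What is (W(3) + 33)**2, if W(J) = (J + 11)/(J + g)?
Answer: 12769/9 ≈ 1418.8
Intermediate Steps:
g = 0 (g = 1*0 = 0)
W(J) = (11 + J)/J (W(J) = (J + 11)/(J + 0) = (11 + J)/J)
(W(3) + 33)**2 = ((11 + 3)/3 + 33)**2 = ((1/3)*14 + 33)**2 = (14/3 + 33)**2 = (113/3)**2 = 12769/9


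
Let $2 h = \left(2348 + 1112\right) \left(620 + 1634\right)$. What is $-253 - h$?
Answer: $-3899673$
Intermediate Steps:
$h = 3899420$ ($h = \frac{\left(2348 + 1112\right) \left(620 + 1634\right)}{2} = \frac{3460 \cdot 2254}{2} = \frac{1}{2} \cdot 7798840 = 3899420$)
$-253 - h = -253 - 3899420 = -3899673$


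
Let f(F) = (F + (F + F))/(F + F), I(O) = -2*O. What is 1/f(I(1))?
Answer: ⅔ ≈ 0.66667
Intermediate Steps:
f(F) = 3/2 (f(F) = (F + 2*F)/((2*F)) = (3*F)*(1/(2*F)) = 3/2)
1/f(I(1)) = 1/(3/2) = ⅔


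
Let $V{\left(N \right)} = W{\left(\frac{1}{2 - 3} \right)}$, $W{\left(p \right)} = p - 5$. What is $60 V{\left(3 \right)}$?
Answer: $-360$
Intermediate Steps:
$W{\left(p \right)} = -5 + p$ ($W{\left(p \right)} = p - 5 = -5 + p$)
$V{\left(N \right)} = -6$ ($V{\left(N \right)} = -5 + \frac{1}{2 - 3} = -5 + \frac{1}{-1} = -5 - 1 = -6$)
$60 V{\left(3 \right)} = 60 \left(-6\right) = -360$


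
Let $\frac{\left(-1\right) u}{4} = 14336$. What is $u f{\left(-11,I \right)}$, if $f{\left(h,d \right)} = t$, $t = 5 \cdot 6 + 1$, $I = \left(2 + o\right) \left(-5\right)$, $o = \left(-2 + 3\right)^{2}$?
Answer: $-1777664$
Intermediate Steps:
$u = -57344$ ($u = \left(-4\right) 14336 = -57344$)
$o = 1$ ($o = 1^{2} = 1$)
$I = -15$ ($I = \left(2 + 1\right) \left(-5\right) = 3 \left(-5\right) = -15$)
$t = 31$ ($t = 30 + 1 = 31$)
$f{\left(h,d \right)} = 31$
$u f{\left(-11,I \right)} = \left(-57344\right) 31 = -1777664$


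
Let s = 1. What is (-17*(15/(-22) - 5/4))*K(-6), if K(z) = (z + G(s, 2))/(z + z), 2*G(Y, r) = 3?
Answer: 4335/352 ≈ 12.315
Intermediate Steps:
G(Y, r) = 3/2 (G(Y, r) = (½)*3 = 3/2)
K(z) = (3/2 + z)/(2*z) (K(z) = (z + 3/2)/(z + z) = (3/2 + z)/((2*z)) = (3/2 + z)*(1/(2*z)) = (3/2 + z)/(2*z))
(-17*(15/(-22) - 5/4))*K(-6) = (-17*(15/(-22) - 5/4))*((¼)*(3 + 2*(-6))/(-6)) = (-17*(15*(-1/22) - 5*¼))*((¼)*(-⅙)*(3 - 12)) = (-17*(-15/22 - 5/4))*((¼)*(-⅙)*(-9)) = -17*(-85/44)*(3/8) = (1445/44)*(3/8) = 4335/352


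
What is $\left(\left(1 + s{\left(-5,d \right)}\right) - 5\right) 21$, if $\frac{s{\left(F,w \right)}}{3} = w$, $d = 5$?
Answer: $231$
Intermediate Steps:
$s{\left(F,w \right)} = 3 w$
$\left(\left(1 + s{\left(-5,d \right)}\right) - 5\right) 21 = \left(\left(1 + 3 \cdot 5\right) - 5\right) 21 = \left(\left(1 + 15\right) - 5\right) 21 = \left(16 - 5\right) 21 = 11 \cdot 21 = 231$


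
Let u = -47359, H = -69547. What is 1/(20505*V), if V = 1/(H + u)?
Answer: -116906/20505 ≈ -5.7013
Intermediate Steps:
V = -1/116906 (V = 1/(-69547 - 47359) = 1/(-116906) = -1/116906 ≈ -8.5539e-6)
1/(20505*V) = 1/(20505*(-1/116906)) = (1/20505)*(-116906) = -116906/20505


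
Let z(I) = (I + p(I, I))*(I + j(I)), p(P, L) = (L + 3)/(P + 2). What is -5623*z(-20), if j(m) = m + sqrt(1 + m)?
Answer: -38573780/9 + 1928689*I*sqrt(19)/18 ≈ -4.286e+6 + 4.6705e+5*I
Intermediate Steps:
p(P, L) = (3 + L)/(2 + P)
z(I) = (I + (3 + I)/(2 + I))*(sqrt(1 + I) + 2*I) (z(I) = (I + (3 + I)/(2 + I))*(I + (I + sqrt(1 + I))) = (I + (3 + I)/(2 + I))*(sqrt(1 + I) + 2*I))
-5623*z(-20) = -5623*(-20*(3 - 20) + (3 - 20)*(-20 + sqrt(1 - 20)) - 20*(2 - 20)*(sqrt(1 - 20) + 2*(-20)))/(2 - 20) = -5623*(-20*(-17) - 17*(-20 + sqrt(-19)) - 20*(-18)*(sqrt(-19) - 40))/(-18) = -(-5623)*(340 - 17*(-20 + I*sqrt(19)) - 20*(-18)*(I*sqrt(19) - 40))/18 = -(-5623)*(340 + (340 - 17*I*sqrt(19)) - 20*(-18)*(-40 + I*sqrt(19)))/18 = -(-5623)*(340 + (340 - 17*I*sqrt(19)) + (-14400 + 360*I*sqrt(19)))/18 = -(-5623)*(-13720 + 343*I*sqrt(19))/18 = -5623*(6860/9 - 343*I*sqrt(19)/18) = -38573780/9 + 1928689*I*sqrt(19)/18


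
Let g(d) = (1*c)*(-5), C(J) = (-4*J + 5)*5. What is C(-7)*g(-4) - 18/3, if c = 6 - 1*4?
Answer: -1656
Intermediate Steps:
c = 2 (c = 6 - 4 = 2)
C(J) = 25 - 20*J (C(J) = (5 - 4*J)*5 = 25 - 20*J)
g(d) = -10 (g(d) = (1*2)*(-5) = 2*(-5) = -10)
C(-7)*g(-4) - 18/3 = (25 - 20*(-7))*(-10) - 18/3 = (25 + 140)*(-10) - 18*⅓ = 165*(-10) - 6 = -1650 - 6 = -1656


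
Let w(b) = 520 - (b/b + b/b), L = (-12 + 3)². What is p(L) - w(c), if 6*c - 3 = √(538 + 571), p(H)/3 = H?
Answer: -275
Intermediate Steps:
L = 81 (L = (-9)² = 81)
p(H) = 3*H
c = ½ + √1109/6 (c = ½ + √(538 + 571)/6 = ½ + √1109/6 ≈ 6.0503)
w(b) = 518 (w(b) = 520 - (1 + 1) = 520 - 1*2 = 520 - 2 = 518)
p(L) - w(c) = 3*81 - 1*518 = 243 - 518 = -275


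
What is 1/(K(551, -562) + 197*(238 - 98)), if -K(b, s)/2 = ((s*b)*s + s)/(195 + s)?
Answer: 367/358180824 ≈ 1.0246e-6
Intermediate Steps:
K(b, s) = -2*(s + b*s²)/(195 + s) (K(b, s) = -2*((s*b)*s + s)/(195 + s) = -2*((b*s)*s + s)/(195 + s) = -2*(b*s² + s)/(195 + s) = -2*(s + b*s²)/(195 + s))
1/(K(551, -562) + 197*(238 - 98)) = 1/(-2*(-562)*(1 + 551*(-562))/(195 - 562) + 197*(238 - 98)) = 1/(-2*(-562)*(1 - 309662)/(-367) + 197*140) = 1/(-2*(-562)*(-1/367)*(-309661) + 27580) = 1/(348058964/367 + 27580) = 1/(358180824/367) = 367/358180824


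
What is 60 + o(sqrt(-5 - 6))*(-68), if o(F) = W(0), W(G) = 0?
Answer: 60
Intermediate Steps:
o(F) = 0
60 + o(sqrt(-5 - 6))*(-68) = 60 + 0*(-68) = 60 + 0 = 60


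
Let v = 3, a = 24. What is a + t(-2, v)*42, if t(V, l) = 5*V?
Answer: -396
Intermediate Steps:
a + t(-2, v)*42 = 24 + (5*(-2))*42 = 24 - 10*42 = 24 - 420 = -396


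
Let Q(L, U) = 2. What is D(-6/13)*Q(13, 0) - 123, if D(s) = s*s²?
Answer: -270663/2197 ≈ -123.20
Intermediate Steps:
D(s) = s³
D(-6/13)*Q(13, 0) - 123 = (-6/13)³*2 - 123 = -216/2197*2 - 123 = -432/2197 - 123 = -270663/2197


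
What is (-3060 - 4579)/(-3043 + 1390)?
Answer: 7639/1653 ≈ 4.6213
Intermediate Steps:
(-3060 - 4579)/(-3043 + 1390) = -7639/(-1653) = -7639*(-1/1653) = 7639/1653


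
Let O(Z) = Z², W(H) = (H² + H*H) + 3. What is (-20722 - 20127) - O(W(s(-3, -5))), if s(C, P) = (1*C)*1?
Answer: -41290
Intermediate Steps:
s(C, P) = C (s(C, P) = C*1 = C)
W(H) = 3 + 2*H² (W(H) = (H² + H²) + 3 = 2*H² + 3 = 3 + 2*H²)
(-20722 - 20127) - O(W(s(-3, -5))) = (-20722 - 20127) - (3 + 2*(-3)²)² = -40849 - (3 + 2*9)² = -40849 - (3 + 18)² = -40849 - 1*21² = -40849 - 1*441 = -40849 - 441 = -41290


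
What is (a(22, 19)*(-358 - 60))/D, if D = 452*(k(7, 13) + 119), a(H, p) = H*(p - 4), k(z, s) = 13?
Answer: -1045/452 ≈ -2.3119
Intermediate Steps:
a(H, p) = H*(-4 + p)
D = 59664 (D = 452*(13 + 119) = 452*132 = 59664)
(a(22, 19)*(-358 - 60))/D = ((22*(-4 + 19))*(-358 - 60))/59664 = ((22*15)*(-418))*(1/59664) = (330*(-418))*(1/59664) = -137940*1/59664 = -1045/452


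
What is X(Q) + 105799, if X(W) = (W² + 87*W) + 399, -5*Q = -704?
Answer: 3456806/25 ≈ 1.3827e+5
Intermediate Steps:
Q = 704/5 (Q = -⅕*(-704) = 704/5 ≈ 140.80)
X(W) = 399 + W² + 87*W
X(Q) + 105799 = (399 + (704/5)² + 87*(704/5)) + 105799 = (399 + 495616/25 + 61248/5) + 105799 = 811831/25 + 105799 = 3456806/25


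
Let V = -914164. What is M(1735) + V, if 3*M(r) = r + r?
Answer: -2739022/3 ≈ -9.1301e+5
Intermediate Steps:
M(r) = 2*r/3 (M(r) = (r + r)/3 = (2*r)/3 = 2*r/3)
M(1735) + V = (⅔)*1735 - 914164 = 3470/3 - 914164 = -2739022/3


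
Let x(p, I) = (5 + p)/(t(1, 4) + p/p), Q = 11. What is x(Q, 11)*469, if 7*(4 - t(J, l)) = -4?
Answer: 52528/39 ≈ 1346.9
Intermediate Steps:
t(J, l) = 32/7 (t(J, l) = 4 - ⅐*(-4) = 4 + 4/7 = 32/7)
x(p, I) = 35/39 + 7*p/39 (x(p, I) = (5 + p)/(32/7 + p/p) = (5 + p)/(32/7 + 1) = (5 + p)/(39/7) = (5 + p)*(7/39) = 35/39 + 7*p/39)
x(Q, 11)*469 = (35/39 + (7/39)*11)*469 = (35/39 + 77/39)*469 = (112/39)*469 = 52528/39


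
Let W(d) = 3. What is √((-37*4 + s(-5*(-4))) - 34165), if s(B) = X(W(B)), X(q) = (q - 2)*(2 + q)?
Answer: 6*I*√953 ≈ 185.22*I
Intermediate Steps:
X(q) = (-2 + q)*(2 + q)
s(B) = 5 (s(B) = -4 + 3² = -4 + 9 = 5)
√((-37*4 + s(-5*(-4))) - 34165) = √((-37*4 + 5) - 34165) = √((-148 + 5) - 34165) = √(-143 - 34165) = √(-34308) = 6*I*√953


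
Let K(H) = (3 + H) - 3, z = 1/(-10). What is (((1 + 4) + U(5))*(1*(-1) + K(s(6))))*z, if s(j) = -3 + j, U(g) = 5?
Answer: -2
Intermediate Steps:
z = -⅒ ≈ -0.10000
K(H) = H
(((1 + 4) + U(5))*(1*(-1) + K(s(6))))*z = (((1 + 4) + 5)*(1*(-1) + (-3 + 6)))*(-⅒) = ((5 + 5)*(-1 + 3))*(-⅒) = (10*2)*(-⅒) = 20*(-⅒) = -2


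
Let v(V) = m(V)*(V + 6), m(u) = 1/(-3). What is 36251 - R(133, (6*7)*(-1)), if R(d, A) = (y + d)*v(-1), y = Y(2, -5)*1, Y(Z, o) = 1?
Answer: 109423/3 ≈ 36474.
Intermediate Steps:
m(u) = -1/3
v(V) = -2 - V/3 (v(V) = -(V + 6)/3 = -(6 + V)/3 = -2 - V/3)
y = 1 (y = 1*1 = 1)
R(d, A) = -5/3 - 5*d/3 (R(d, A) = (1 + d)*(-2 - 1/3*(-1)) = (1 + d)*(-2 + 1/3) = (1 + d)*(-5/3) = -5/3 - 5*d/3)
36251 - R(133, (6*7)*(-1)) = 36251 - (-5/3 - 5/3*133) = 36251 - (-5/3 - 665/3) = 36251 - 1*(-670/3) = 36251 + 670/3 = 109423/3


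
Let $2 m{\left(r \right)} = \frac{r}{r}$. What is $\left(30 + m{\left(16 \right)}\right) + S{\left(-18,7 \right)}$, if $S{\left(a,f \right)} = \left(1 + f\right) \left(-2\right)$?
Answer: $\frac{29}{2} \approx 14.5$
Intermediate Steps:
$S{\left(a,f \right)} = -2 - 2 f$
$m{\left(r \right)} = \frac{1}{2}$ ($m{\left(r \right)} = \frac{r \frac{1}{r}}{2} = \frac{1}{2} \cdot 1 = \frac{1}{2}$)
$\left(30 + m{\left(16 \right)}\right) + S{\left(-18,7 \right)} = \left(30 + \frac{1}{2}\right) - 16 = \frac{61}{2} - 16 = \frac{29}{2}$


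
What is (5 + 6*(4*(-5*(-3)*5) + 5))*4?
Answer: 7340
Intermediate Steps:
(5 + 6*(4*(-5*(-3)*5) + 5))*4 = (5 + 6*(4*(15*5) + 5))*4 = (5 + 6*(4*75 + 5))*4 = (5 + 6*(300 + 5))*4 = (5 + 6*305)*4 = (5 + 1830)*4 = 1835*4 = 7340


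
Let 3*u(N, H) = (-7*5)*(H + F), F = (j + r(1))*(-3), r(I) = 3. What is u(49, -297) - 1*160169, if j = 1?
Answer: -156564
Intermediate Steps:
F = -12 (F = (1 + 3)*(-3) = 4*(-3) = -12)
u(N, H) = 140 - 35*H/3 (u(N, H) = ((-7*5)*(H - 12))/3 = (-35*(-12 + H))/3 = (420 - 35*H)/3 = 140 - 35*H/3)
u(49, -297) - 1*160169 = (140 - 35/3*(-297)) - 1*160169 = (140 + 3465) - 160169 = 3605 - 160169 = -156564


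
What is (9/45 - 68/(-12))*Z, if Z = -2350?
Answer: -41360/3 ≈ -13787.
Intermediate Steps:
(9/45 - 68/(-12))*Z = (9/45 - 68/(-12))*(-2350) = (9*(1/45) - 68*(-1/12))*(-2350) = (1/5 + 17/3)*(-2350) = (88/15)*(-2350) = -41360/3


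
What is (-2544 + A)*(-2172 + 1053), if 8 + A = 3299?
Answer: -835893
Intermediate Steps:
A = 3291 (A = -8 + 3299 = 3291)
(-2544 + A)*(-2172 + 1053) = (-2544 + 3291)*(-2172 + 1053) = 747*(-1119) = -835893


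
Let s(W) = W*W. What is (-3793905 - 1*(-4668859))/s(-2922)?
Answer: 437477/4269042 ≈ 0.10248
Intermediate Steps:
s(W) = W²
(-3793905 - 1*(-4668859))/s(-2922) = (-3793905 - 1*(-4668859))/((-2922)²) = (-3793905 + 4668859)/8538084 = 874954*(1/8538084) = 437477/4269042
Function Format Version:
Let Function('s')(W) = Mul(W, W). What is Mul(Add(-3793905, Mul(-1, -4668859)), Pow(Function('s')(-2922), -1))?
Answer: Rational(437477, 4269042) ≈ 0.10248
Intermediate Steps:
Function('s')(W) = Pow(W, 2)
Mul(Add(-3793905, Mul(-1, -4668859)), Pow(Function('s')(-2922), -1)) = Mul(Add(-3793905, Mul(-1, -4668859)), Pow(Pow(-2922, 2), -1)) = Mul(Add(-3793905, 4668859), Pow(8538084, -1)) = Mul(874954, Rational(1, 8538084)) = Rational(437477, 4269042)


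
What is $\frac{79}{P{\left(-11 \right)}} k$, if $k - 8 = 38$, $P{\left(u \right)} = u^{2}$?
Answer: $\frac{3634}{121} \approx 30.033$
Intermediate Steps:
$k = 46$ ($k = 8 + 38 = 46$)
$\frac{79}{P{\left(-11 \right)}} k = \frac{79}{\left(-11\right)^{2}} \cdot 46 = \frac{79}{121} \cdot 46 = \frac{3634}{121}$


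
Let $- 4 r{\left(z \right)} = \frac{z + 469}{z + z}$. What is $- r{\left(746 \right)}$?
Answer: $\frac{1215}{5968} \approx 0.20359$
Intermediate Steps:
$r{\left(z \right)} = - \frac{469 + z}{8 z}$ ($r{\left(z \right)} = - \frac{\left(z + 469\right) \frac{1}{z + z}}{4} = - \frac{\left(469 + z\right) \frac{1}{2 z}}{4} = - \frac{\frac{1}{2} \frac{1}{z} \left(469 + z\right)}{4} = - \frac{469 + z}{8 z}$)
$- r{\left(746 \right)} = - \frac{-469 - 746}{8 \cdot 746} = - \frac{-1215}{8 \cdot 746} = \left(-1\right) \left(- \frac{1215}{5968}\right) = \frac{1215}{5968}$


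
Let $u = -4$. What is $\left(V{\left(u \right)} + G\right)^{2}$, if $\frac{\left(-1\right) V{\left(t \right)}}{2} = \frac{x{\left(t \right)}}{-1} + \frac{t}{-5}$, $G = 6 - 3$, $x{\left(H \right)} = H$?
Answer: $\frac{1089}{25} \approx 43.56$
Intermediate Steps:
$G = 3$ ($G = 6 - 3 = 3$)
$V{\left(t \right)} = \frac{12 t}{5}$ ($V{\left(t \right)} = - 2 \left(\frac{t}{-1} + \frac{t}{-5}\right) = - 2 \left(t \left(-1\right) + t \left(- \frac{1}{5}\right)\right) = - 2 \left(- t - \frac{t}{5}\right) = - 2 \left(- \frac{6 t}{5}\right) = \frac{12 t}{5}$)
$\left(V{\left(u \right)} + G\right)^{2} = \left(\frac{12}{5} \left(-4\right) + 3\right)^{2} = \left(- \frac{48}{5} + 3\right)^{2} = \left(- \frac{33}{5}\right)^{2} = \frac{1089}{25}$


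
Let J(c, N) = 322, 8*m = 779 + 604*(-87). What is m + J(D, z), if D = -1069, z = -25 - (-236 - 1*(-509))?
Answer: -49193/8 ≈ -6149.1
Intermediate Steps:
z = -298 (z = -25 - (-236 + 509) = -25 - 1*273 = -25 - 273 = -298)
m = -51769/8 (m = (779 + 604*(-87))/8 = (779 - 52548)/8 = (⅛)*(-51769) = -51769/8 ≈ -6471.1)
m + J(D, z) = -51769/8 + 322 = -49193/8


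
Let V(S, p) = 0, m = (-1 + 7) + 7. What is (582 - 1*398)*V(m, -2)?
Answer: 0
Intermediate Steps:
m = 13 (m = 6 + 7 = 13)
(582 - 1*398)*V(m, -2) = (582 - 1*398)*0 = (582 - 398)*0 = 184*0 = 0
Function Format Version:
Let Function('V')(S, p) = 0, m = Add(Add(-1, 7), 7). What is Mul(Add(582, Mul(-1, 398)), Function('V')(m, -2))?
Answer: 0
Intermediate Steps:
m = 13 (m = Add(6, 7) = 13)
Mul(Add(582, Mul(-1, 398)), Function('V')(m, -2)) = Mul(Add(582, Mul(-1, 398)), 0) = Mul(Add(582, -398), 0) = Mul(184, 0) = 0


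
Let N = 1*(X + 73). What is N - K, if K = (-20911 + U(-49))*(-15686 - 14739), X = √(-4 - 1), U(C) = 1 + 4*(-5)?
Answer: -636795177 + I*√5 ≈ -6.3679e+8 + 2.2361*I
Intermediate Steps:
U(C) = -19 (U(C) = 1 - 20 = -19)
X = I*√5 (X = √(-5) = I*√5 ≈ 2.2361*I)
K = 636795250 (K = (-20911 - 19)*(-15686 - 14739) = -20930*(-30425) = 636795250)
N = 73 + I*√5 (N = 1*(I*√5 + 73) = 1*(73 + I*√5) = 73 + I*√5 ≈ 73.0 + 2.2361*I)
N - K = (73 + I*√5) - 1*636795250 = (73 + I*√5) - 636795250 = -636795177 + I*√5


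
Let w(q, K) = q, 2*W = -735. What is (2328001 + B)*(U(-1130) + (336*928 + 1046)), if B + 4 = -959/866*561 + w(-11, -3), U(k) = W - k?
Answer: 1264186779884341/1732 ≈ 7.2990e+11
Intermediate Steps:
W = -735/2 (W = (½)*(-735) = -735/2 ≈ -367.50)
U(k) = -735/2 - k
B = -550989/866 (B = -4 + (-959/866*561 - 11) = -4 + (-537999/866 - 11) = -4 - 547525/866 = -550989/866 ≈ -636.25)
(2328001 + B)*(U(-1130) + (336*928 + 1046)) = (2328001 - 550989/866)*((-735/2 - 1*(-1130)) + (336*928 + 1046)) = 2015497877*((-735/2 + 1130) + (311808 + 1046))/866 = 2015497877*(1525/2 + 312854)/866 = (2015497877/866)*(627233/2) = 1264186779884341/1732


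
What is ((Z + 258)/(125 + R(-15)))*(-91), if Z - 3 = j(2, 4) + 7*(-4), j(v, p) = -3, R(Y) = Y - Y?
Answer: -4186/25 ≈ -167.44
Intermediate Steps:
R(Y) = 0
Z = -28 (Z = 3 + (-3 + 7*(-4)) = 3 + (-3 - 28) = 3 - 31 = -28)
((Z + 258)/(125 + R(-15)))*(-91) = ((-28 + 258)/(125 + 0))*(-91) = (230/125)*(-91) = (230*(1/125))*(-91) = (46/25)*(-91) = -4186/25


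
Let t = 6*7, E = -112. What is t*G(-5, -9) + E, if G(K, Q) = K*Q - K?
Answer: 1988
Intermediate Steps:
G(K, Q) = -K + K*Q
t = 42
t*G(-5, -9) + E = 42*(-5*(-1 - 9)) - 112 = 42*(-5*(-10)) - 112 = 42*50 - 112 = 2100 - 112 = 1988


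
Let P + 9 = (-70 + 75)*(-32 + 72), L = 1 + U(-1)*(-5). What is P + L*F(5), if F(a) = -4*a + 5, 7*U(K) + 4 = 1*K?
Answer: 857/7 ≈ 122.43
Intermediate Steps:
U(K) = -4/7 + K/7 (U(K) = -4/7 + (1*K)/7 = -4/7 + K/7)
F(a) = 5 - 4*a
L = 32/7 (L = 1 + (-4/7 + (⅐)*(-1))*(-5) = 1 + (-4/7 - ⅐)*(-5) = 1 - 5/7*(-5) = 1 + 25/7 = 32/7 ≈ 4.5714)
P = 191 (P = -9 + (-70 + 75)*(-32 + 72) = -9 + 5*40 = -9 + 200 = 191)
P + L*F(5) = 191 + 32*(5 - 4*5)/7 = 191 + 32*(5 - 20)/7 = 191 + (32/7)*(-15) = 191 - 480/7 = 857/7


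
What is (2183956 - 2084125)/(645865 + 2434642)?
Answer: 99831/3080507 ≈ 0.032407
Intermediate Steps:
(2183956 - 2084125)/(645865 + 2434642) = 99831/3080507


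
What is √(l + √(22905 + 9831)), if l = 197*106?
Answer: √(20882 + 4*√2046) ≈ 145.13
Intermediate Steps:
l = 20882
√(l + √(22905 + 9831)) = √(20882 + √(22905 + 9831)) = √(20882 + √32736) = √(20882 + 4*√2046)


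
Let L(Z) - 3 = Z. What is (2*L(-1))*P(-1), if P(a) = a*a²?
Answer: -4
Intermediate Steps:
L(Z) = 3 + Z
P(a) = a³
(2*L(-1))*P(-1) = (2*(3 - 1))*(-1)³ = (2*2)*(-1) = 4*(-1) = -4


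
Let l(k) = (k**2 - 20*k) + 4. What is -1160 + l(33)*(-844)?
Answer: -366612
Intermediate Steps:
l(k) = 4 + k**2 - 20*k
-1160 + l(33)*(-844) = -1160 + (4 + 33**2 - 20*33)*(-844) = -1160 + (4 + 1089 - 660)*(-844) = -1160 + 433*(-844) = -1160 - 365452 = -366612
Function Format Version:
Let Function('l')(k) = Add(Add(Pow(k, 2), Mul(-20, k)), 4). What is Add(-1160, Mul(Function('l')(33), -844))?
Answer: -366612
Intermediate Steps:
Function('l')(k) = Add(4, Pow(k, 2), Mul(-20, k))
Add(-1160, Mul(Function('l')(33), -844)) = Add(-1160, Mul(Add(4, Pow(33, 2), Mul(-20, 33)), -844)) = Add(-1160, Mul(Add(4, 1089, -660), -844)) = Add(-1160, Mul(433, -844)) = Add(-1160, -365452) = -366612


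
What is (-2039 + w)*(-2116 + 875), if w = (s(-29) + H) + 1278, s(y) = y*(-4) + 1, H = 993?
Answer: -433109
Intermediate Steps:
s(y) = 1 - 4*y (s(y) = -4*y + 1 = 1 - 4*y)
w = 2388 (w = ((1 - 4*(-29)) + 993) + 1278 = ((1 + 116) + 993) + 1278 = (117 + 993) + 1278 = 1110 + 1278 = 2388)
(-2039 + w)*(-2116 + 875) = (-2039 + 2388)*(-2116 + 875) = 349*(-1241) = -433109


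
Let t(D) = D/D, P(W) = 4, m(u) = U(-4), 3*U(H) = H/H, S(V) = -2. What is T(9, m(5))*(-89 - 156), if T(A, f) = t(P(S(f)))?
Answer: -245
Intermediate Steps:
U(H) = ⅓ (U(H) = (H/H)/3 = (⅓)*1 = ⅓)
m(u) = ⅓
t(D) = 1
T(A, f) = 1
T(9, m(5))*(-89 - 156) = 1*(-89 - 156) = 1*(-245) = -245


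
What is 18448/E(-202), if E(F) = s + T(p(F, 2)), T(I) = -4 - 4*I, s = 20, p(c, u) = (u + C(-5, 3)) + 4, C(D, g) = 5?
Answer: -4612/7 ≈ -658.86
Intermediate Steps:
p(c, u) = 9 + u (p(c, u) = (u + 5) + 4 = (5 + u) + 4 = 9 + u)
E(F) = -28 (E(F) = 20 + (-4 - 4*(9 + 2)) = 20 + (-4 - 4*11) = 20 + (-4 - 44) = 20 - 48 = -28)
18448/E(-202) = 18448/(-28) = 18448*(-1/28) = -4612/7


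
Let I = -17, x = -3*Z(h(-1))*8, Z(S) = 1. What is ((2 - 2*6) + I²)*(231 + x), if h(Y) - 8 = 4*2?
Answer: 57753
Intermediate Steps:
h(Y) = 16 (h(Y) = 8 + 4*2 = 8 + 8 = 16)
x = -24 (x = -3*1*8 = -3*8 = -24)
((2 - 2*6) + I²)*(231 + x) = ((2 - 2*6) + (-17)²)*(231 - 24) = ((2 - 12) + 289)*207 = (-10 + 289)*207 = 279*207 = 57753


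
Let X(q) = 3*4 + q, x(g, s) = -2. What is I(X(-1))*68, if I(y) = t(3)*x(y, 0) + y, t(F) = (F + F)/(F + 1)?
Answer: 544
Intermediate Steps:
t(F) = 2*F/(1 + F) (t(F) = (2*F)/(1 + F) = 2*F/(1 + F))
X(q) = 12 + q
I(y) = -3 + y (I(y) = (2*3/(1 + 3))*(-2) + y = (2*3/4)*(-2) + y = (2*3*(1/4))*(-2) + y = (3/2)*(-2) + y = -3 + y)
I(X(-1))*68 = (-3 + (12 - 1))*68 = (-3 + 11)*68 = 8*68 = 544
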